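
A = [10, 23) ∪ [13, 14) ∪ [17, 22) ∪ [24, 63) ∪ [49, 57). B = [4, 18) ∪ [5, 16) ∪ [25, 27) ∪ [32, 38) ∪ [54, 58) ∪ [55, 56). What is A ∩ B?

First set merges to [10, 23), [24, 63).
Second set merges to [4, 18), [25, 27), [32, 38), [54, 58).
[10, 23) overlaps B on [10, 18).
[24, 63) overlaps B on [25, 27), [32, 38), [54, 58).

[10, 18) ∪ [25, 27) ∪ [32, 38) ∪ [54, 58)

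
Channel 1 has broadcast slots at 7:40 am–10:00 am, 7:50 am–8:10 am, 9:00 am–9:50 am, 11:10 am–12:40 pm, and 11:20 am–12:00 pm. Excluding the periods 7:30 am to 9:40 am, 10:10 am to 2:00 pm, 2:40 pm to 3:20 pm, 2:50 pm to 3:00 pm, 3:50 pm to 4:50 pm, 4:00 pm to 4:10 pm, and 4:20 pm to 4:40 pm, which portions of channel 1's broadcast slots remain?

Merge the first list: 7:40 am–10:00 am, 11:10 am–12:40 pm.
Merge the second list: 7:30 am–9:40 am, 10:10 am–2:00 pm, 2:40 pm–3:20 pm, 3:50 pm–4:50 pm.
7:40 am–10:00 am with B removed leaves 9:40 am–10:00 am.
11:10 am–12:40 pm lies entirely inside B → drops out.

9:40 am–10:00 am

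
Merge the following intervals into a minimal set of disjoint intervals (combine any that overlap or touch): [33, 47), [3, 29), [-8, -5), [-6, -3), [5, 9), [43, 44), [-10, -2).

[-10, -2) ∪ [3, 29) ∪ [33, 47)

Sort by start: [-10, -2), [-8, -5), [-6, -3), [3, 29), [5, 9), [33, 47), [43, 44).
[-8, -5) overlaps/touches [-10, -2) → extend to [-10, -2).
[-6, -3) overlaps/touches [-10, -2) → extend to [-10, -2).
[3, 29) is disjoint → start new block.
[5, 9) overlaps/touches [3, 29) → extend to [3, 29).
[33, 47) is disjoint → start new block.
[43, 44) overlaps/touches [33, 47) → extend to [33, 47).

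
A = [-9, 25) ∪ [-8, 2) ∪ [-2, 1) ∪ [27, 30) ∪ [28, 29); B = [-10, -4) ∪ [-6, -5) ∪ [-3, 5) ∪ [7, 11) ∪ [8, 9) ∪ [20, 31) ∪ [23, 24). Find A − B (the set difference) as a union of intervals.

First set merges to [-9, 25), [27, 30).
Second set merges to [-10, -4), [-3, 5), [7, 11), [20, 31).
[-9, 25) \ B = [-4, -3), [5, 7), [11, 20).
[27, 30): entirely removed.

[-4, -3) ∪ [5, 7) ∪ [11, 20)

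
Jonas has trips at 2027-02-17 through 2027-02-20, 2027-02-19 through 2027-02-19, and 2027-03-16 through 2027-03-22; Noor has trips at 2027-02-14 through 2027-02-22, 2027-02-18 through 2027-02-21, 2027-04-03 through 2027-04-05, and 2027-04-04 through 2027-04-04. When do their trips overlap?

Merge the first list: 2027-02-17 through 2027-02-20, 2027-03-16 through 2027-03-22.
Merge the second list: 2027-02-14 through 2027-02-22, 2027-04-03 through 2027-04-05.
2027-02-17 through 2027-02-20 meets the second set on 2027-02-17 through 2027-02-20.
2027-03-16 through 2027-03-22: no overlap with the second set.

2027-02-17 through 2027-02-20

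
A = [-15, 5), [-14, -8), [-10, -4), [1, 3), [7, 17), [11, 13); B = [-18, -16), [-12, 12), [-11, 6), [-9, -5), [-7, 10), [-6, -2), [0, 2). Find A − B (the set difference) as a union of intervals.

[-15, -12) ∪ [12, 17)

A, merged: [-15, 5), [7, 17).
B, merged: [-18, -16), [-12, 12).
[-15, 5) minus B → [-15, -12).
[7, 17) minus B → [12, 17).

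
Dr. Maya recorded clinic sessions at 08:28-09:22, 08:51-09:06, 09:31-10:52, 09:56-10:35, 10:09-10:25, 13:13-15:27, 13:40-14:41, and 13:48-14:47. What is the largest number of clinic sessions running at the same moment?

3

Walk the sorted start/end points keeping a running depth.
The depth first hits 3 at 10:09.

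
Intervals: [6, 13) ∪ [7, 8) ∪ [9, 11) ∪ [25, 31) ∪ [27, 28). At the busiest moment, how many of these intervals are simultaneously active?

At 7, 2 of the intervals are simultaneously active.
No point has more.

2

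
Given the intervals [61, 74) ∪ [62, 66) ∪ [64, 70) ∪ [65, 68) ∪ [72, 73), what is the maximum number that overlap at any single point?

Sweep endpoints in order; track running count of active intervals.
Peak of 4 reached at 65.

4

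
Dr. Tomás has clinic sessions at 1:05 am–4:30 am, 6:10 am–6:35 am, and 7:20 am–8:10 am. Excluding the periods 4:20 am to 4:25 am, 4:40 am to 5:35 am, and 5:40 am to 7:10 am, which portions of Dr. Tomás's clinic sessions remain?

1:05 am-4:20 am, 4:25 am-4:30 am, 7:20 am-8:10 am

1:05 am-4:30 am \ B = 1:05 am-4:20 am, 4:25 am-4:30 am.
6:10 am-6:35 am: entirely removed.
7:20 am-8:10 am: nothing removed.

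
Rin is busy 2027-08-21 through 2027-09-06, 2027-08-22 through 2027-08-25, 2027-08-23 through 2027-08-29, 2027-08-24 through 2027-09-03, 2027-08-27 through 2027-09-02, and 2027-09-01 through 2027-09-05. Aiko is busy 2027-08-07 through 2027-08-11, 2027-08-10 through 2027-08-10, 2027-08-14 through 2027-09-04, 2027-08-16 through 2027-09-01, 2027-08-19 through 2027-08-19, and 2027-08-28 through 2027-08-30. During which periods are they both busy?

2027-08-21 through 2027-09-04

First set merges to 2027-08-21 through 2027-09-06.
Second set merges to 2027-08-07 through 2027-08-11, 2027-08-14 through 2027-09-04.
2027-08-21 through 2027-09-06 meets the second set on 2027-08-21 through 2027-09-04.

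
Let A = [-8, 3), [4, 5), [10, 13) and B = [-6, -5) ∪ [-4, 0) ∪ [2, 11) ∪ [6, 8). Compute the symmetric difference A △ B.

B, merged: [-6, -5), [-4, 0), [2, 11).
A \ B = [-8, -6), [-5, -4), [0, 2), [11, 13).
B \ A = [3, 4), [5, 10).
Union of the two gives the symmetric difference.

[-8, -6) ∪ [-5, -4) ∪ [0, 2) ∪ [3, 4) ∪ [5, 10) ∪ [11, 13)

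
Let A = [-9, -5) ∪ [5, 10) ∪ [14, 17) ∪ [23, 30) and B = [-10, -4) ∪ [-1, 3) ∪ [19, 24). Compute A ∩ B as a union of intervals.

[-9, -5) overlaps B on [-9, -5).
[5, 10) falls entirely outside B.
[14, 17) falls entirely outside B.
[23, 30) overlaps B on [23, 24).

[-9, -5) ∪ [23, 24)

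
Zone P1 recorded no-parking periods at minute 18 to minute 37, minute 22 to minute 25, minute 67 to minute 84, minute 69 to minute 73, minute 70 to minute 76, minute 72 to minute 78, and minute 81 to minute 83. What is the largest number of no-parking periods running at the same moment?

Sweep endpoints in order; track running count of active intervals.
Peak of 4 reached at minute 72.

4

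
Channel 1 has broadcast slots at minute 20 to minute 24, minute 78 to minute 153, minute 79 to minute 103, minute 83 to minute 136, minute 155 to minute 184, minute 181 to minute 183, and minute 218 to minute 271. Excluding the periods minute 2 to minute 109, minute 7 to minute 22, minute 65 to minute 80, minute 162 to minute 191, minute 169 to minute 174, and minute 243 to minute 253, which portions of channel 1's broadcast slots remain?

minute 109 to minute 153, minute 155 to minute 162, minute 218 to minute 243, minute 253 to minute 271

First set merges to minute 20 to minute 24, minute 78 to minute 153, minute 155 to minute 184, minute 218 to minute 271.
Second set merges to minute 2 to minute 109, minute 162 to minute 191, minute 243 to minute 253.
minute 20 to minute 24 lies entirely inside B → drops out.
minute 78 to minute 153 with B removed leaves minute 109 to minute 153.
minute 155 to minute 184 with B removed leaves minute 155 to minute 162.
minute 218 to minute 271 with B removed leaves minute 218 to minute 243, minute 253 to minute 271.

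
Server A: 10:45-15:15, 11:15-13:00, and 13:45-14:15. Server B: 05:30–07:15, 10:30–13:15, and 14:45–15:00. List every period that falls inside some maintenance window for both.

10:45-13:15, 14:45-15:00

First set merges to 10:45-15:15.
10:45-15:15 meets the second set on 10:45-13:15, 14:45-15:00.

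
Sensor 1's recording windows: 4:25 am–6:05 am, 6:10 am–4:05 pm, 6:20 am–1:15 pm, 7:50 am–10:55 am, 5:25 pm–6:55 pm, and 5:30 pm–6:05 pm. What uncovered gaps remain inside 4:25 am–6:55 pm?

The merged coverage is 4:25 am-6:05 am, 6:10 am-4:05 pm, 5:25 pm-6:55 pm.
Gaps within 4:25 am-6:55 pm: 6:05 am-6:10 am, 4:05 pm-5:25 pm.

6:05 am-6:10 am, 4:05 pm-5:25 pm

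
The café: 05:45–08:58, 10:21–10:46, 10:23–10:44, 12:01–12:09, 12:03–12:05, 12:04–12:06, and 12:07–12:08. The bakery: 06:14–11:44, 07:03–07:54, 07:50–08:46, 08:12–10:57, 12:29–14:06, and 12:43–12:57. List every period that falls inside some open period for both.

06:14–08:58, 10:21–10:46

Merge the first list: 05:45–08:58, 10:21–10:46, 12:01–12:09.
Merge the second list: 06:14–11:44, 12:29–14:06.
05:45–08:58 overlaps B on 06:14–08:58.
10:21–10:46 overlaps B on 10:21–10:46.
12:01–12:09 falls entirely outside B.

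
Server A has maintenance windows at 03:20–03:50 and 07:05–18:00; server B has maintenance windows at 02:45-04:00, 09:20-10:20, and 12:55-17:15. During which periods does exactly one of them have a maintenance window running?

A but not B: 07:05–09:20, 10:20–12:55, 17:15–18:00.
B but not A: 02:45–03:20, 03:50–04:00.
Combining gives A △ B.

02:45–03:20, 03:50–04:00, 07:05–09:20, 10:20–12:55, 17:15–18:00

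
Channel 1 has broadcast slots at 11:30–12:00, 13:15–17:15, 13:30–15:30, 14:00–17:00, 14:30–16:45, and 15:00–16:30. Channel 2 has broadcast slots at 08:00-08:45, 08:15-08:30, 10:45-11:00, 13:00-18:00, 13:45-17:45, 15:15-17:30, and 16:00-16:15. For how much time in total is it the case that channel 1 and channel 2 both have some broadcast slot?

4 h

First set merges to 11:30-12:00, 13:15-17:15.
Second set merges to 08:00-08:45, 10:45-11:00, 13:00-18:00.
A ∩ B = 13:15-17:15.
Total: 4 h.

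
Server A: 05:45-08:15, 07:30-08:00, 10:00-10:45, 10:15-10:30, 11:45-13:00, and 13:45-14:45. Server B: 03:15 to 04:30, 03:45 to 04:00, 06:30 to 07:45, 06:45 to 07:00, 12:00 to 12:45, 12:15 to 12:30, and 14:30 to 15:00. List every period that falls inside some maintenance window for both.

First set merges to 05:45–08:15, 10:00–10:45, 11:45–13:00, 13:45–14:45.
Second set merges to 03:15–04:30, 06:30–07:45, 12:00–12:45, 14:30–15:00.
05:45–08:15 ∩ B → 06:30–07:45.
10:00–10:45 meets no B interval.
11:45–13:00 ∩ B → 12:00–12:45.
13:45–14:45 ∩ B → 14:30–14:45.

06:30–07:45, 12:00–12:45, 14:30–14:45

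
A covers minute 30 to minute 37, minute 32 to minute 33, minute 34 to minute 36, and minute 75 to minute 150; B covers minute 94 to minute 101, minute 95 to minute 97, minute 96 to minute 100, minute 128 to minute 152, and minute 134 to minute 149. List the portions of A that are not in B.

minute 30 to minute 37, minute 75 to minute 94, minute 101 to minute 128

A, merged: minute 30 to minute 37, minute 75 to minute 150.
B, merged: minute 94 to minute 101, minute 128 to minute 152.
minute 30 to minute 37 is untouched.
minute 75 to minute 150 with B removed leaves minute 75 to minute 94, minute 101 to minute 128.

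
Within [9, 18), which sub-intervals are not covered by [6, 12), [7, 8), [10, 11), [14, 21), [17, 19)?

The merged coverage is [6, 12), [14, 21).
Gaps within [9, 18): [12, 14).

[12, 14)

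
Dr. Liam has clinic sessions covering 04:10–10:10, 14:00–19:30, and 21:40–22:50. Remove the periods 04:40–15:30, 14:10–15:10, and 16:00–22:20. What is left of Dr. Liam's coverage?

Second set merges to 04:40-15:30, 16:00-22:20.
04:10-10:10 \ B = 04:10-04:40.
14:00-19:30 \ B = 15:30-16:00.
21:40-22:50 \ B = 22:20-22:50.

04:10-04:40, 15:30-16:00, 22:20-22:50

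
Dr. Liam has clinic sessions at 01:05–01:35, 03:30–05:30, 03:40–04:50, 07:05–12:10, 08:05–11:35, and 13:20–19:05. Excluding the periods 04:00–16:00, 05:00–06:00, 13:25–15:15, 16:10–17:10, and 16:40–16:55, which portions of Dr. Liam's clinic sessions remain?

First set merges to 01:05–01:35, 03:30–05:30, 07:05–12:10, 13:20–19:05.
Second set merges to 04:00–16:00, 16:10–17:10.
01:05–01:35: no B overlap → unchanged.
03:30–05:30 minus B → 03:30–04:00.
07:05–12:10: fully covered by B → removed.
13:20–19:05 minus B → 16:00–16:10, 17:10–19:05.

01:05–01:35, 03:30–04:00, 16:00–16:10, 17:10–19:05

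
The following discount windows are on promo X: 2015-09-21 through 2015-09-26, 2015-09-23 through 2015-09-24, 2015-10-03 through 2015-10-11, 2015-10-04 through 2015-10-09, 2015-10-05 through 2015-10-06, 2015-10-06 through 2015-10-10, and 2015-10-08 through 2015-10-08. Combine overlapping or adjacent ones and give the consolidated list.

2015-09-23 through 2015-09-24 overlaps/touches 2015-09-21 through 2015-09-26 → extend to 2015-09-21 through 2015-09-26.
2015-10-03 through 2015-10-11 is disjoint → start new block.
2015-10-04 through 2015-10-09 overlaps/touches 2015-10-03 through 2015-10-11 → extend to 2015-10-03 through 2015-10-11.
2015-10-05 through 2015-10-06 overlaps/touches 2015-10-03 through 2015-10-11 → extend to 2015-10-03 through 2015-10-11.
2015-10-06 through 2015-10-10 overlaps/touches 2015-10-03 through 2015-10-11 → extend to 2015-10-03 through 2015-10-11.
2015-10-08 through 2015-10-08 overlaps/touches 2015-10-03 through 2015-10-11 → extend to 2015-10-03 through 2015-10-11.

2015-09-21 through 2015-09-26, 2015-10-03 through 2015-10-11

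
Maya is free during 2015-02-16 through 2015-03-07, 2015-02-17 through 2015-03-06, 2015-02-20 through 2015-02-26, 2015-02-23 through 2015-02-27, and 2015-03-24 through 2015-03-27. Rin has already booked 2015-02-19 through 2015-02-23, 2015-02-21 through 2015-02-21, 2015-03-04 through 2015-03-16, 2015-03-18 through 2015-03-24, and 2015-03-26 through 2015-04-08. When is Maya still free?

First set merges to 2015-02-16 through 2015-03-07, 2015-03-24 through 2015-03-27.
Second set merges to 2015-02-19 through 2015-02-23, 2015-03-04 through 2015-03-16, 2015-03-18 through 2015-03-24, 2015-03-26 through 2015-04-08.
2015-02-16 through 2015-03-07 minus B → 2015-02-16 through 2015-02-18, 2015-02-24 through 2015-03-03.
2015-03-24 through 2015-03-27 minus B → 2015-03-25 through 2015-03-25.

2015-02-16 through 2015-02-18, 2015-02-24 through 2015-03-03, 2015-03-25 through 2015-03-25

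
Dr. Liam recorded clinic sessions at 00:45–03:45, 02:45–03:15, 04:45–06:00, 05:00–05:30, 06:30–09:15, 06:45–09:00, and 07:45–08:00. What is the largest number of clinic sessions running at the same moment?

Walk the sorted start/end points keeping a running depth.
The depth first hits 3 at 07:45.

3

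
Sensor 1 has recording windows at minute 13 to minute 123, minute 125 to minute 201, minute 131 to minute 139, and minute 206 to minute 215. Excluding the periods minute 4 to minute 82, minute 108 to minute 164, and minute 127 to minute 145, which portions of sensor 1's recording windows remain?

minute 82 to minute 108, minute 164 to minute 201, minute 206 to minute 215

A, merged: minute 13 to minute 123, minute 125 to minute 201, minute 206 to minute 215.
B, merged: minute 4 to minute 82, minute 108 to minute 164.
minute 13 to minute 123 with B removed leaves minute 82 to minute 108.
minute 125 to minute 201 with B removed leaves minute 164 to minute 201.
minute 206 to minute 215 is untouched.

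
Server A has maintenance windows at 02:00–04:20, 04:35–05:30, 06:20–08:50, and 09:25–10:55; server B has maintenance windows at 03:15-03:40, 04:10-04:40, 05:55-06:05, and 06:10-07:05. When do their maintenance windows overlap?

03:15–03:40, 04:10–04:20, 04:35–04:40, 06:20–07:05

02:00–04:20 overlaps B on 03:15–03:40, 04:10–04:20.
04:35–05:30 overlaps B on 04:35–04:40.
06:20–08:50 overlaps B on 06:20–07:05.
09:25–10:55 falls entirely outside B.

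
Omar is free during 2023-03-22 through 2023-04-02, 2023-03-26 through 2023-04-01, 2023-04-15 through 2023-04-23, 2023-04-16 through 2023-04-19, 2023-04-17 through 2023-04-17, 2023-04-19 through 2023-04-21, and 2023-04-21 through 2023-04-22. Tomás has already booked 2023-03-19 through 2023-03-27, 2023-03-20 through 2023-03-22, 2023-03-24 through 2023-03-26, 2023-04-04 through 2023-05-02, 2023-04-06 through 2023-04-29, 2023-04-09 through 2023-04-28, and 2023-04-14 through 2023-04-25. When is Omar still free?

First set merges to 2023-03-22 through 2023-04-02, 2023-04-15 through 2023-04-23.
Second set merges to 2023-03-19 through 2023-03-27, 2023-04-04 through 2023-05-02.
2023-03-22 through 2023-04-02 minus B → 2023-03-28 through 2023-04-02.
2023-04-15 through 2023-04-23: fully covered by B → removed.

2023-03-28 through 2023-04-02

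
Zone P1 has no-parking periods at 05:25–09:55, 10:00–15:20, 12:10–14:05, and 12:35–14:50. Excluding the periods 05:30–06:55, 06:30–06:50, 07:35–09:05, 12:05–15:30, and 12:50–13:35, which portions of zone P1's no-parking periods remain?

Merge the first list: 05:25-09:55, 10:00-15:20.
Merge the second list: 05:30-06:55, 07:35-09:05, 12:05-15:30.
05:25-09:55 minus B → 05:25-05:30, 06:55-07:35, 09:05-09:55.
10:00-15:20 minus B → 10:00-12:05.

05:25-05:30, 06:55-07:35, 09:05-09:55, 10:00-12:05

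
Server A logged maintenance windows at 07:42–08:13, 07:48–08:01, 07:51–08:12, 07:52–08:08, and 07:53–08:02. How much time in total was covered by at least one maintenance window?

31 min

Merged: 07:42–08:13.
Length: 31 min.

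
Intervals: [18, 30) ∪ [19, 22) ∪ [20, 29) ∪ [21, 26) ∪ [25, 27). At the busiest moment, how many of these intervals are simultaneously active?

4

Walk the sorted start/end points keeping a running depth.
The depth first hits 4 at 21.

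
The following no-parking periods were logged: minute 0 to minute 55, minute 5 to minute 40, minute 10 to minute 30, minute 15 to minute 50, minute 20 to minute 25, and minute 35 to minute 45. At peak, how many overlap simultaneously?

Sweep endpoints in order; track running count of active intervals.
Peak of 5 reached at minute 20.

5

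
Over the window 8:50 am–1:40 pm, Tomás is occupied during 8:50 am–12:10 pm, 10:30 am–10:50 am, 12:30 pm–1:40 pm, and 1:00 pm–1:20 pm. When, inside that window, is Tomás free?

Covered (merged): 8:50 am-12:10 pm, 12:30 pm-1:40 pm.
Gaps within 8:50 am-1:40 pm: 12:10 pm-12:30 pm.

12:10 pm-12:30 pm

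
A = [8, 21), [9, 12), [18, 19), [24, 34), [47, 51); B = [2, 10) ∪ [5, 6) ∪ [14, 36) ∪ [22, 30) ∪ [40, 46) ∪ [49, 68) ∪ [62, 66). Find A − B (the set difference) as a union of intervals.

First set merges to [8, 21), [24, 34), [47, 51).
Second set merges to [2, 10), [14, 36), [40, 46), [49, 68).
[8, 21) minus B → [10, 14).
[24, 34): fully covered by B → removed.
[47, 51) minus B → [47, 49).

[10, 14) ∪ [47, 49)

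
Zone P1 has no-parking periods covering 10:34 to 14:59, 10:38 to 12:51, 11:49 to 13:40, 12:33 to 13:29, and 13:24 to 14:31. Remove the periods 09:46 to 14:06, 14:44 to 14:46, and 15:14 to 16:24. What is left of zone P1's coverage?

First set merges to 10:34-14:59.
10:34-14:59 \ B = 14:06-14:44, 14:46-14:59.

14:06-14:44, 14:46-14:59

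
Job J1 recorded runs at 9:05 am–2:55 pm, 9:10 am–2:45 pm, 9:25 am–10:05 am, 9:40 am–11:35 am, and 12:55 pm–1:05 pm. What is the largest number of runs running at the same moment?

Sweep endpoints in order; track running count of active intervals.
Peak of 4 reached at 9:40 am.

4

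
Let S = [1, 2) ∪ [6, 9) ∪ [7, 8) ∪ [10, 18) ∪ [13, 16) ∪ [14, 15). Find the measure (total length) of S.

12

Merged: [1, 2), [6, 9), [10, 18).
Lengths: 1 + 3 + 8 = 12.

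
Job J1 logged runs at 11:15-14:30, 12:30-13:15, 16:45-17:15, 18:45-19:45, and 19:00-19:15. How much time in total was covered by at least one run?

Merged: 11:15–14:30, 16:45–17:15, 18:45–19:45.
Lengths: 3 h 15 min + 30 min + 1 h = 4 h 45 min.

4 h 45 min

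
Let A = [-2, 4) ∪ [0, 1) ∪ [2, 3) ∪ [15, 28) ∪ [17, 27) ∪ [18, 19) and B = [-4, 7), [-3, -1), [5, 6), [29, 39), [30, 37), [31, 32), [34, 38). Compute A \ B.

[15, 28)

Merge the first list: [-2, 4), [15, 28).
Merge the second list: [-4, 7), [29, 39).
[-2, 4) lies entirely inside B → drops out.
[15, 28) is untouched.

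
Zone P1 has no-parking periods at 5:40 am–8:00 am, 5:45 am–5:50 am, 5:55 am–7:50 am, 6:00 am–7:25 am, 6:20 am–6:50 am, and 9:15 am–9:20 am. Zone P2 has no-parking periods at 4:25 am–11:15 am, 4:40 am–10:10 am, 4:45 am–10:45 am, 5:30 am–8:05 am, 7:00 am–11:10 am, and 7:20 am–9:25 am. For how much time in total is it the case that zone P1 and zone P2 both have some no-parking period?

2 h 25 min

Merge the first list: 5:40 am-8:00 am, 9:15 am-9:20 am.
Merge the second list: 4:25 am-11:15 am.
A ∩ B = 5:40 am-8:00 am, 9:15 am-9:20 am.
Total: 2 h 20 min + 5 min = 2 h 25 min.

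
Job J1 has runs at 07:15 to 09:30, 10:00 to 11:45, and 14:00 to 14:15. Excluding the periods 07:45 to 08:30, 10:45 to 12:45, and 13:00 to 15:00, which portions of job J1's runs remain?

07:15–09:30 \ B = 07:15–07:45, 08:30–09:30.
10:00–11:45 \ B = 10:00–10:45.
14:00–14:15: entirely removed.

07:15–07:45, 08:30–09:30, 10:00–10:45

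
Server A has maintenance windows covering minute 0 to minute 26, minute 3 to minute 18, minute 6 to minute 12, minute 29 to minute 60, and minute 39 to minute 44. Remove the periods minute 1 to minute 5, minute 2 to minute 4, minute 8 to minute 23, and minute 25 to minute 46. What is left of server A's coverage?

minute 0 to minute 1, minute 5 to minute 8, minute 23 to minute 25, minute 46 to minute 60

First set merges to minute 0 to minute 26, minute 29 to minute 60.
Second set merges to minute 1 to minute 5, minute 8 to minute 23, minute 25 to minute 46.
minute 0 to minute 26 with B removed leaves minute 0 to minute 1, minute 5 to minute 8, minute 23 to minute 25.
minute 29 to minute 60 with B removed leaves minute 46 to minute 60.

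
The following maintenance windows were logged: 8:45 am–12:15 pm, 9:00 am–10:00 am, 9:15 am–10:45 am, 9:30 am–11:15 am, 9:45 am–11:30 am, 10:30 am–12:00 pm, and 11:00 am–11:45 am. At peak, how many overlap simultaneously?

5

Sweep endpoints in order; track running count of active intervals.
Peak of 5 reached at 9:45 am.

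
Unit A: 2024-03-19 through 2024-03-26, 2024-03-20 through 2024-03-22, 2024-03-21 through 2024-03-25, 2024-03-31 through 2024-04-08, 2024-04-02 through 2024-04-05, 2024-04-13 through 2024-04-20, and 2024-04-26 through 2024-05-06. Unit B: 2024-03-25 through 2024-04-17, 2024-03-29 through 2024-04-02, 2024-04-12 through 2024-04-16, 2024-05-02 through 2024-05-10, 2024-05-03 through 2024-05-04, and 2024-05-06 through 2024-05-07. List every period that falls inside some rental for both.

2024-03-25 through 2024-03-26, 2024-03-31 through 2024-04-08, 2024-04-13 through 2024-04-17, 2024-05-02 through 2024-05-06

A, merged: 2024-03-19 through 2024-03-26, 2024-03-31 through 2024-04-08, 2024-04-13 through 2024-04-20, 2024-04-26 through 2024-05-06.
B, merged: 2024-03-25 through 2024-04-17, 2024-05-02 through 2024-05-10.
2024-03-19 through 2024-03-26 meets the second set on 2024-03-25 through 2024-03-26.
2024-03-31 through 2024-04-08 meets the second set on 2024-03-31 through 2024-04-08.
2024-04-13 through 2024-04-20 meets the second set on 2024-04-13 through 2024-04-17.
2024-04-26 through 2024-05-06 meets the second set on 2024-05-02 through 2024-05-06.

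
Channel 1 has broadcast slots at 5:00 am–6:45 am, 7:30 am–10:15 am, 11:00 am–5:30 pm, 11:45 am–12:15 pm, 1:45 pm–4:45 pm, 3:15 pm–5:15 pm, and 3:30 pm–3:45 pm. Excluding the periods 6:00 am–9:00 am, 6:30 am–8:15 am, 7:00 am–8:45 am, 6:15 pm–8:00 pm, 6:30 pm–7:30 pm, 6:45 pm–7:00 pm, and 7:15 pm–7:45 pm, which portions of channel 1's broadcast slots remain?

5:00 am–6:00 am, 9:00 am–10:15 am, 11:00 am–5:30 pm

Merge the first list: 5:00 am–6:45 am, 7:30 am–10:15 am, 11:00 am–5:30 pm.
Merge the second list: 6:00 am–9:00 am, 6:15 pm–8:00 pm.
5:00 am–6:45 am \ B = 5:00 am–6:00 am.
7:30 am–10:15 am \ B = 9:00 am–10:15 am.
11:00 am–5:30 pm: nothing removed.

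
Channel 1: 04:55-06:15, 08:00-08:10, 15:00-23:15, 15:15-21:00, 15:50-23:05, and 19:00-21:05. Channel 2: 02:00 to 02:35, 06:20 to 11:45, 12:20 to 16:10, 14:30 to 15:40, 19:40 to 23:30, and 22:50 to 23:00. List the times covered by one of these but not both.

02:00-02:35, 04:55-06:15, 06:20-08:00, 08:10-11:45, 12:20-15:00, 16:10-19:40, 23:15-23:30

Merge the first list: 04:55-06:15, 08:00-08:10, 15:00-23:15.
Merge the second list: 02:00-02:35, 06:20-11:45, 12:20-16:10, 19:40-23:30.
A but not B: 04:55-06:15, 16:10-19:40.
B but not A: 02:00-02:35, 06:20-08:00, 08:10-11:45, 12:20-15:00, 23:15-23:30.
Combining gives A △ B.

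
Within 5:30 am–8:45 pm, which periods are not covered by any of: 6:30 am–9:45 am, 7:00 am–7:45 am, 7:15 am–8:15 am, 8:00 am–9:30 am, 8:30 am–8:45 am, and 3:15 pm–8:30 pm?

The merged coverage is 6:30 am–9:45 am, 3:15 pm–8:30 pm.
Complement within 5:30 am–8:45 pm: 5:30 am–6:30 am, 9:45 am–3:15 pm, 8:30 pm–8:45 pm.

5:30 am–6:30 am, 9:45 am–3:15 pm, 8:30 pm–8:45 pm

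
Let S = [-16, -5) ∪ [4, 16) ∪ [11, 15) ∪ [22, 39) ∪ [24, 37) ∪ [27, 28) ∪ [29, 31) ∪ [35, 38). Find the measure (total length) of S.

Merged: [-16, -5), [4, 16), [22, 39).
Lengths: 11 + 12 + 17 = 40.

40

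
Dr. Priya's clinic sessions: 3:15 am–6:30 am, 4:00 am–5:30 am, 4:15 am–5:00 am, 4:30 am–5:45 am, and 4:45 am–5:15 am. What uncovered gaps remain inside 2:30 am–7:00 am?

After merging, the occupied span is 3:15 am-6:30 am.
Uncovered inside 2:30 am-7:00 am: 2:30 am-3:15 am, 6:30 am-7:00 am.

2:30 am-3:15 am, 6:30 am-7:00 am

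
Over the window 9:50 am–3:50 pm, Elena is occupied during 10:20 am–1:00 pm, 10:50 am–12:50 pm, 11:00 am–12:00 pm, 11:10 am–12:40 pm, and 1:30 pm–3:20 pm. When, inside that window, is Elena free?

Covered (merged): 10:20 am–1:00 pm, 1:30 pm–3:20 pm.
Gaps within 9:50 am–3:50 pm: 9:50 am–10:20 am, 1:00 pm–1:30 pm, 3:20 pm–3:50 pm.

9:50 am–10:20 am, 1:00 pm–1:30 pm, 3:20 pm–3:50 pm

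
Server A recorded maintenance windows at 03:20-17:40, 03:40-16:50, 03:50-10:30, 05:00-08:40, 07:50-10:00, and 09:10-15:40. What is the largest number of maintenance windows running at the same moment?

5

Sweep endpoints in order; track running count of active intervals.
Peak of 5 reached at 07:50.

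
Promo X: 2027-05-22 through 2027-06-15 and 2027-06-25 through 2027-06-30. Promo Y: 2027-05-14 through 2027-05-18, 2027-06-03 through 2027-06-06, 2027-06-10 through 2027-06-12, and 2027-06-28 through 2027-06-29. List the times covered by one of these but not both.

2027-05-14 through 2027-05-18, 2027-05-22 through 2027-06-02, 2027-06-07 through 2027-06-09, 2027-06-13 through 2027-06-15, 2027-06-25 through 2027-06-27, 2027-06-30 through 2027-06-30

A \ B = 2027-05-22 through 2027-06-02, 2027-06-07 through 2027-06-09, 2027-06-13 through 2027-06-15, 2027-06-25 through 2027-06-27, 2027-06-30 through 2027-06-30.
B \ A = 2027-05-14 through 2027-05-18.
Union of the two gives the symmetric difference.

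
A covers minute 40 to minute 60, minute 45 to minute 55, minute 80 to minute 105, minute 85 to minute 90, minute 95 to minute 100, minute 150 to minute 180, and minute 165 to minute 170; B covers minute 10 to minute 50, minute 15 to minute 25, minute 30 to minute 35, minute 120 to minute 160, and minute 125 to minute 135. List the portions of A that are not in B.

minute 50 to minute 60, minute 80 to minute 105, minute 160 to minute 180

Merge the first list: minute 40 to minute 60, minute 80 to minute 105, minute 150 to minute 180.
Merge the second list: minute 10 to minute 50, minute 120 to minute 160.
minute 40 to minute 60 with B removed leaves minute 50 to minute 60.
minute 80 to minute 105 is untouched.
minute 150 to minute 180 with B removed leaves minute 160 to minute 180.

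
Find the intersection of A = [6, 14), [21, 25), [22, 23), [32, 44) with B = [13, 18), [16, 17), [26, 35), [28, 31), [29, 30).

A, merged: [6, 14), [21, 25), [32, 44).
B, merged: [13, 18), [26, 35).
[6, 14) meets the second set on [13, 14).
[21, 25): no overlap with the second set.
[32, 44) meets the second set on [32, 35).

[13, 14) ∪ [32, 35)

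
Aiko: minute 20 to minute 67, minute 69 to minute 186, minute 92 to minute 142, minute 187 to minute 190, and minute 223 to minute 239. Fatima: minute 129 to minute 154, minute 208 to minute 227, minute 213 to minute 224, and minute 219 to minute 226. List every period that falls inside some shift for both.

minute 129 to minute 154, minute 223 to minute 227

A, merged: minute 20 to minute 67, minute 69 to minute 186, minute 187 to minute 190, minute 223 to minute 239.
B, merged: minute 129 to minute 154, minute 208 to minute 227.
minute 20 to minute 67 falls entirely outside B.
minute 69 to minute 186 overlaps B on minute 129 to minute 154.
minute 187 to minute 190 falls entirely outside B.
minute 223 to minute 239 overlaps B on minute 223 to minute 227.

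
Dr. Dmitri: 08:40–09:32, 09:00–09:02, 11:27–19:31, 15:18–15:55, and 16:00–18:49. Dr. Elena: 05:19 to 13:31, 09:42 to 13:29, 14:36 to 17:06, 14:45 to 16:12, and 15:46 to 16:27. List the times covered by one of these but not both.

05:19-08:40, 09:32-11:27, 13:31-14:36, 17:06-19:31

A, merged: 08:40-09:32, 11:27-19:31.
B, merged: 05:19-13:31, 14:36-17:06.
Only in the first: 13:31-14:36, 17:06-19:31.
Only in the second: 05:19-08:40, 09:32-11:27.
Together these are the periods covered by exactly one.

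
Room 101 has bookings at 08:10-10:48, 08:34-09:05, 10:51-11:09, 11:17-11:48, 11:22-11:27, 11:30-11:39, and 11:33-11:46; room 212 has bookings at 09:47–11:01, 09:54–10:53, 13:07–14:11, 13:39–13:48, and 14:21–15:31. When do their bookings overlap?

09:47-10:48, 10:51-11:01

A, merged: 08:10-10:48, 10:51-11:09, 11:17-11:48.
B, merged: 09:47-11:01, 13:07-14:11, 14:21-15:31.
08:10-10:48 overlaps B on 09:47-10:48.
10:51-11:09 overlaps B on 10:51-11:01.
11:17-11:48 falls entirely outside B.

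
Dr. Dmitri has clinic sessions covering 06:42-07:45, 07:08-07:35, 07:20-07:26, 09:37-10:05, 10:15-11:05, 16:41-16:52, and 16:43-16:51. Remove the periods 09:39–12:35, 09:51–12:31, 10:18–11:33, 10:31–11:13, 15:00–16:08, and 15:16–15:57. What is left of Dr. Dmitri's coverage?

A, merged: 06:42-07:45, 09:37-10:05, 10:15-11:05, 16:41-16:52.
B, merged: 09:39-12:35, 15:00-16:08.
06:42-07:45: nothing removed.
09:37-10:05 \ B = 09:37-09:39.
10:15-11:05: entirely removed.
16:41-16:52: nothing removed.

06:42-07:45, 09:37-09:39, 16:41-16:52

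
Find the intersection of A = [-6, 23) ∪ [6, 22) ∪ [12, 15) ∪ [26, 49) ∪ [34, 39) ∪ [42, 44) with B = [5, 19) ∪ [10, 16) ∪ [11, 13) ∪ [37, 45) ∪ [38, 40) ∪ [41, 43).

First set merges to [-6, 23), [26, 49).
Second set merges to [5, 19), [37, 45).
[-6, 23) meets the second set on [5, 19).
[26, 49) meets the second set on [37, 45).

[5, 19) ∪ [37, 45)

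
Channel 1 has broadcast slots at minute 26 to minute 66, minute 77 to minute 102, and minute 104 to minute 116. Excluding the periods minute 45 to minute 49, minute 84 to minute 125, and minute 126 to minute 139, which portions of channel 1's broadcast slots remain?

minute 26 to minute 45, minute 49 to minute 66, minute 77 to minute 84

minute 26 to minute 66 with B removed leaves minute 26 to minute 45, minute 49 to minute 66.
minute 77 to minute 102 with B removed leaves minute 77 to minute 84.
minute 104 to minute 116 lies entirely inside B → drops out.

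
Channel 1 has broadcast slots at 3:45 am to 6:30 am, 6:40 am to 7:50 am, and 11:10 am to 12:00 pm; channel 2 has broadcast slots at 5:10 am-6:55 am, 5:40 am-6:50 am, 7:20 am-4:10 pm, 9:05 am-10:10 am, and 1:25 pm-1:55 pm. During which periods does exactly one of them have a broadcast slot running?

Merge the second list: 5:10 am-6:55 am, 7:20 am-4:10 pm.
Only in the first: 3:45 am-5:10 am, 6:55 am-7:20 am.
Only in the second: 6:30 am-6:40 am, 7:50 am-11:10 am, 12:00 pm-4:10 pm.
Together these are the periods covered by exactly one.

3:45 am-5:10 am, 6:30 am-6:40 am, 6:55 am-7:20 am, 7:50 am-11:10 am, 12:00 pm-4:10 pm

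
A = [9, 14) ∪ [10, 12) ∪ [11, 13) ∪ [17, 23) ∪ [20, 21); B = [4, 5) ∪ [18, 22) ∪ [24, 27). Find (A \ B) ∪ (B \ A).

[4, 5) ∪ [9, 14) ∪ [17, 18) ∪ [22, 23) ∪ [24, 27)

A, merged: [9, 14), [17, 23).
A but not B: [9, 14), [17, 18), [22, 23).
B but not A: [4, 5), [24, 27).
Combining gives A △ B.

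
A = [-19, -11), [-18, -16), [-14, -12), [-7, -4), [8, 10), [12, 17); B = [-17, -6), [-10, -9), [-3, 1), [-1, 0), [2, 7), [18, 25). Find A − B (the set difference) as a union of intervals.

A, merged: [-19, -11), [-7, -4), [8, 10), [12, 17).
B, merged: [-17, -6), [-3, 1), [2, 7), [18, 25).
[-19, -11) with B removed leaves [-19, -17).
[-7, -4) with B removed leaves [-6, -4).
[8, 10) is untouched.
[12, 17) is untouched.

[-19, -17) ∪ [-6, -4) ∪ [8, 10) ∪ [12, 17)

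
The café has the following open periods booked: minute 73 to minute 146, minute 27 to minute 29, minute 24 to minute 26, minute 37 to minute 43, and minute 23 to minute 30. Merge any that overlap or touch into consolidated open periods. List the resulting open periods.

minute 23 to minute 30, minute 37 to minute 43, minute 73 to minute 146

Sort by start: minute 23 to minute 30, minute 24 to minute 26, minute 27 to minute 29, minute 37 to minute 43, minute 73 to minute 146.
minute 24 to minute 26 overlaps/touches minute 23 to minute 30 → extend to minute 23 to minute 30.
minute 27 to minute 29 overlaps/touches minute 23 to minute 30 → extend to minute 23 to minute 30.
minute 37 to minute 43 is disjoint → start new block.
minute 73 to minute 146 is disjoint → start new block.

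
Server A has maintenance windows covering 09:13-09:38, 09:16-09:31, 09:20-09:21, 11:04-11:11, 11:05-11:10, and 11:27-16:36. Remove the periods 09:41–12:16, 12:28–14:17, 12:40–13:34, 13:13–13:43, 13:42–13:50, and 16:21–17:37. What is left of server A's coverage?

First set merges to 09:13-09:38, 11:04-11:11, 11:27-16:36.
Second set merges to 09:41-12:16, 12:28-14:17, 16:21-17:37.
09:13-09:38: no B overlap → unchanged.
11:04-11:11: fully covered by B → removed.
11:27-16:36 minus B → 12:16-12:28, 14:17-16:21.

09:13-09:38, 12:16-12:28, 14:17-16:21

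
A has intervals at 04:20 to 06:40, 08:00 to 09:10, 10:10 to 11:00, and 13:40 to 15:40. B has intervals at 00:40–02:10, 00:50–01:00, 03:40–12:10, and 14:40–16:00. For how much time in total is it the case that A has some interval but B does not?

1 h

Merge the second list: 00:40–02:10, 03:40–12:10, 14:40–16:00.
A \ B = 13:40–14:40.
Total: 1 h.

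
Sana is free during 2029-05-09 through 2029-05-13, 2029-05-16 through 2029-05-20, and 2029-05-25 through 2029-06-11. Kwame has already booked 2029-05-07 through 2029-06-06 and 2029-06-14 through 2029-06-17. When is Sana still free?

2029-06-07 through 2029-06-11

2029-05-09 through 2029-05-13: entirely removed.
2029-05-16 through 2029-05-20: entirely removed.
2029-05-25 through 2029-06-11 \ B = 2029-06-07 through 2029-06-11.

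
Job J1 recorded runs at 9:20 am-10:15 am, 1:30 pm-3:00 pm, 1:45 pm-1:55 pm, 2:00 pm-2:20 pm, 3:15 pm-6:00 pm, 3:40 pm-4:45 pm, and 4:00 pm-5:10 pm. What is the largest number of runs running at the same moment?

3

At 4:00 pm, 3 of the intervals are simultaneously active.
No point has more.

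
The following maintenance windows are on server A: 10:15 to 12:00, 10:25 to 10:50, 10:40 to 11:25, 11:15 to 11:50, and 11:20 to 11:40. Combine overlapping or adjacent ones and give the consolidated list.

10:25–10:50 overlaps/touches 10:15–12:00 → extend to 10:15–12:00.
10:40–11:25 overlaps/touches 10:15–12:00 → extend to 10:15–12:00.
11:15–11:50 overlaps/touches 10:15–12:00 → extend to 10:15–12:00.
11:20–11:40 overlaps/touches 10:15–12:00 → extend to 10:15–12:00.

10:15–12:00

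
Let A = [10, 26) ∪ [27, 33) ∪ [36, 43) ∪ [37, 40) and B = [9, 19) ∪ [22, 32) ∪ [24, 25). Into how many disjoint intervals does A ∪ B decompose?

2

A, merged: [10, 26), [27, 33), [36, 43).
B, merged: [9, 19), [22, 32).
A ∪ B = [9, 33), [36, 43).
That is 2 disjoint pieces.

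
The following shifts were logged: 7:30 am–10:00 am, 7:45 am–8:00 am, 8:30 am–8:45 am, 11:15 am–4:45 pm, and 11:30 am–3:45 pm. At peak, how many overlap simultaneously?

Sweep endpoints in order; track running count of active intervals.
Peak of 2 reached at 7:45 am.

2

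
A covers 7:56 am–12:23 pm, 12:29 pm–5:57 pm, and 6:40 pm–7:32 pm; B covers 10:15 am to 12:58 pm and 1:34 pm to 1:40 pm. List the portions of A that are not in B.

7:56 am-10:15 am, 12:58 pm-1:34 pm, 1:40 pm-5:57 pm, 6:40 pm-7:32 pm

7:56 am-12:23 pm minus B → 7:56 am-10:15 am.
12:29 pm-5:57 pm minus B → 12:58 pm-1:34 pm, 1:40 pm-5:57 pm.
6:40 pm-7:32 pm: no B overlap → unchanged.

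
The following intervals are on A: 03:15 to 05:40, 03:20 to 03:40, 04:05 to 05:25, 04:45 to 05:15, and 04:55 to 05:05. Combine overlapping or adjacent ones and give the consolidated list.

03:15–05:40

03:20–03:40 overlaps/touches 03:15–05:40 → extend to 03:15–05:40.
04:05–05:25 overlaps/touches 03:15–05:40 → extend to 03:15–05:40.
04:45–05:15 overlaps/touches 03:15–05:40 → extend to 03:15–05:40.
04:55–05:05 overlaps/touches 03:15–05:40 → extend to 03:15–05:40.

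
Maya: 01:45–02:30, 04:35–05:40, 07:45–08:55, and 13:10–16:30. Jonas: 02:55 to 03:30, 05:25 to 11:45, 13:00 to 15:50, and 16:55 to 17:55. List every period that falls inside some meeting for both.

01:45-02:30: no overlap with the second set.
04:35-05:40 meets the second set on 05:25-05:40.
07:45-08:55 meets the second set on 07:45-08:55.
13:10-16:30 meets the second set on 13:10-15:50.

05:25-05:40, 07:45-08:55, 13:10-15:50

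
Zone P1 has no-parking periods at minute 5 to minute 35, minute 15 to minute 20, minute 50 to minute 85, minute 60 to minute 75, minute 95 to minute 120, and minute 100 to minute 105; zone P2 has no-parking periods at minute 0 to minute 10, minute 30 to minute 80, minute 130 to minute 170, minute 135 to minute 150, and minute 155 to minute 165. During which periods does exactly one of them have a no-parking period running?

First set merges to minute 5 to minute 35, minute 50 to minute 85, minute 95 to minute 120.
Second set merges to minute 0 to minute 10, minute 30 to minute 80, minute 130 to minute 170.
A but not B: minute 10 to minute 30, minute 80 to minute 85, minute 95 to minute 120.
B but not A: minute 0 to minute 5, minute 35 to minute 50, minute 130 to minute 170.
Combining gives A △ B.

minute 0 to minute 5, minute 10 to minute 30, minute 35 to minute 50, minute 80 to minute 85, minute 95 to minute 120, minute 130 to minute 170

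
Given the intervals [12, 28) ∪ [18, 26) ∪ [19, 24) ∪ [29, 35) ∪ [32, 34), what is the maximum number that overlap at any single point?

3

Walk the sorted start/end points keeping a running depth.
The depth first hits 3 at 19.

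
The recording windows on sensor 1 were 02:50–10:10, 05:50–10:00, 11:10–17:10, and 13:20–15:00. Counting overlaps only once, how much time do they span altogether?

13 h 20 min

Merged: 02:50–10:10, 11:10–17:10.
Lengths: 7 h 20 min + 6 h = 13 h 20 min.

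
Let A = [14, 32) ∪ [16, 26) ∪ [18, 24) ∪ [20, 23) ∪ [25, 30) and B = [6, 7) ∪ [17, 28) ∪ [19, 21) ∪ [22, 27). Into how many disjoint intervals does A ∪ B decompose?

Merge the first list: [14, 32).
Merge the second list: [6, 7), [17, 28).
A ∪ B = [6, 7), [14, 32).
That is 2 disjoint pieces.

2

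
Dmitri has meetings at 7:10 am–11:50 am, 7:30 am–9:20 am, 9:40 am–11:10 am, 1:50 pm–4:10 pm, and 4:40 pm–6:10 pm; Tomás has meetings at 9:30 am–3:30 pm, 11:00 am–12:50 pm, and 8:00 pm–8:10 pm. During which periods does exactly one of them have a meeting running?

7:10 am–9:30 am, 11:50 am–1:50 pm, 3:30 pm–4:10 pm, 4:40 pm–6:10 pm, 8:00 pm–8:10 pm

First set merges to 7:10 am–11:50 am, 1:50 pm–4:10 pm, 4:40 pm–6:10 pm.
Second set merges to 9:30 am–3:30 pm, 8:00 pm–8:10 pm.
Only in the first: 7:10 am–9:30 am, 3:30 pm–4:10 pm, 4:40 pm–6:10 pm.
Only in the second: 11:50 am–1:50 pm, 8:00 pm–8:10 pm.
Together these are the periods covered by exactly one.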